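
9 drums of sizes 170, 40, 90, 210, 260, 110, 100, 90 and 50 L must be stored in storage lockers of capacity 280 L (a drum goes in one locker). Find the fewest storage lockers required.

5

Total = 260 + 210 + 170 + 110 + 100 + 90 + 90 + 50 + 40 = 1120 L.
Lower bound: ⌈1120/280⌉ = 4 storage lockers.
A packing using 5 storage lockers:
  locker 1: 260 = 260
  locker 2: 210 + 50 = 260
  locker 3: 170 + 110 = 280
  locker 4: 100 + 90 + 90 = 280
  locker 5: 40 = 40
No arrangement into 4 storage lockers stays within capacity, so 5 is optimal.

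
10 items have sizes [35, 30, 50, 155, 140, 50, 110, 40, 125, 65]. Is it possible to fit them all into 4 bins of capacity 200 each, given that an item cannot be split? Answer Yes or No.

No

Total = 800; ⌈800/200⌉ = 4.
The bound of 4 does not rule out 4, but exhaustive search shows no assignment into 4 bins of capacity 200 exists — the minimum is 5.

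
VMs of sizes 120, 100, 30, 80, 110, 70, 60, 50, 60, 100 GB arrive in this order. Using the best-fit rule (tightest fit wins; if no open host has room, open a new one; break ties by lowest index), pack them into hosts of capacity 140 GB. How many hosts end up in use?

  120 → host 1 (new)  [load 120/140]
  100 → host 2 (new)  [load 100/140]
  30 → host 2  [load 130/140]
  80 → host 3 (new)  [load 80/140]
  110 → host 4 (new)  [load 110/140]
  70 → host 5 (new)  [load 70/140]
  60 → host 3  [load 140/140]
  50 → host 5  [load 120/140]
  60 → host 6 (new)  [load 60/140]
  100 → host 7 (new)  [load 100/140]
7 hosts opened.

7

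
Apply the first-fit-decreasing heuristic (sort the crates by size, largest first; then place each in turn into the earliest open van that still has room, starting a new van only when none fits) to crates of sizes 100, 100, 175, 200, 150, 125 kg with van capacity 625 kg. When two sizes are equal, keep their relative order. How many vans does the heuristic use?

2

Sorted descending: 200, 175, 150, 125, 100, 100.
  200 → van 1 (new)  [load 200/625]
  175 → van 1  [load 375/625]
  150 → van 1  [load 525/625]
  125 → van 2 (new)  [load 125/625]
  100 → van 1  [load 625/625]
  100 → van 2  [load 225/625]
2 vans opened.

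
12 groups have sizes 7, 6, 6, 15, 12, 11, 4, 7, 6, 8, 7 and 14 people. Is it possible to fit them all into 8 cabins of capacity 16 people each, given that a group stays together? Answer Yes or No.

A valid assignment using 8 cabins:
  cabin 1: 15 = 15
  cabin 2: 14 = 14
  cabin 3: 12 + 4 = 16
  cabin 4: 11 = 11
  cabin 5: 8 + 7 = 15
  cabin 6: 7 + 7 = 14
  cabin 7: 6 + 6 = 12
  cabin 8: 6 = 6
Every load is within 16 people, so 8 cabins suffice.

Yes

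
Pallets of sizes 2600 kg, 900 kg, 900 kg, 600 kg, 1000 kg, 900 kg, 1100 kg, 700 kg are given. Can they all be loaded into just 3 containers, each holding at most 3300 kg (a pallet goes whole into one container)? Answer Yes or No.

A valid assignment using 3 containers:
  container 1: 2600 + 700 = 3300
  container 2: 1100 + 1000 + 900 = 3000
  container 3: 900 + 900 + 600 = 2400
Every load is within 3300 kg, so 3 containers suffice.

Yes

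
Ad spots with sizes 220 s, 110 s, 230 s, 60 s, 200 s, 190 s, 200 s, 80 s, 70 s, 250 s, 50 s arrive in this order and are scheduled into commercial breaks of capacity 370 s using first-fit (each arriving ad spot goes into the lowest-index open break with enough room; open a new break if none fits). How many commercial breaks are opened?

  220 → break 1 (new)  [load 220/370]
  110 → break 1  [load 330/370]
  230 → break 2 (new)  [load 230/370]
  60 → break 2  [load 290/370]
  200 → break 3 (new)  [load 200/370]
  190 → break 4 (new)  [load 190/370]
  200 → break 5 (new)  [load 200/370]
  80 → break 2  [load 370/370]
  70 → break 3  [load 270/370]
  250 → break 6 (new)  [load 250/370]
  50 → break 3  [load 320/370]
6 commercial breaks opened.

6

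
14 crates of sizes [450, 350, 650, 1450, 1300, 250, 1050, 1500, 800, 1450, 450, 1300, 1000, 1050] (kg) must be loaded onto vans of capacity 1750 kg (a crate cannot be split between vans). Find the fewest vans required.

9

Total = 1500 + 1450 + 1450 + 1300 + 1300 + 1050 + 1050 + 1000 + 800 + 650 + 450 + 450 + 350 + 250 = 13050 kg.
Lower bound: ⌈13050/1750⌉ = 8 vans.
A packing using 9 vans:
  van 1: 1500 + 250 = 1750
  van 2: 1450 = 1450
  van 3: 1450 = 1450
  van 4: 1300 + 450 = 1750
  van 5: 1300 + 450 = 1750
  van 6: 1050 + 650 = 1700
  van 7: 1050 + 350 = 1400
  van 8: 1000 = 1000
  van 9: 800 = 800
No arrangement into 8 vans stays within capacity, so 9 is optimal.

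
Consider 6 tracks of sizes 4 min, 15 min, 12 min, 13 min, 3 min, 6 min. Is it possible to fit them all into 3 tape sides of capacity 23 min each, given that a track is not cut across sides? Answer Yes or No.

A valid assignment using 3 tape sides:
  side 1: 15 + 6 = 21
  side 2: 13 + 4 + 3 = 20
  side 3: 12 = 12
Every load is within 23 min, so 3 tape sides suffice.

Yes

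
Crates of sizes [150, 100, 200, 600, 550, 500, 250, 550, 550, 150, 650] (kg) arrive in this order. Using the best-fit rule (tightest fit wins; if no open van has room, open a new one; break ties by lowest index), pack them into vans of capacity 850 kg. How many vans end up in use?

7

  150 → van 1 (new)  [load 150/850]
  100 → van 1  [load 250/850]
  200 → van 1  [load 450/850]
  600 → van 2 (new)  [load 600/850]
  550 → van 3 (new)  [load 550/850]
  500 → van 4 (new)  [load 500/850]
  250 → van 2  [load 850/850]
  550 → van 5 (new)  [load 550/850]
  550 → van 6 (new)  [load 550/850]
  150 → van 3  [load 700/850]
  650 → van 7 (new)  [load 650/850]
7 vans opened.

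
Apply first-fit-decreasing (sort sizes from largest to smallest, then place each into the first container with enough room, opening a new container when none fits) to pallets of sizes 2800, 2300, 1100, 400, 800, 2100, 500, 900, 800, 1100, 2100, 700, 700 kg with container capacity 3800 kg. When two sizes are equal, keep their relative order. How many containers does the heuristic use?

Sorted descending: 2800, 2300, 2100, 2100, 1100, 1100, 900, 800, 800, 700, 700, 500, 400.
  2800 → container 1 (new)  [load 2800/3800]
  2300 → container 2 (new)  [load 2300/3800]
  2100 → container 3 (new)  [load 2100/3800]
  2100 → container 4 (new)  [load 2100/3800]
  1100 → container 2  [load 3400/3800]
  1100 → container 3  [load 3200/3800]
  900 → container 1  [load 3700/3800]
  800 → container 4  [load 2900/3800]
  800 → container 4  [load 3700/3800]
  700 → container 5 (new)  [load 700/3800]
  700 → container 5  [load 1400/3800]
  500 → container 3  [load 3700/3800]
  400 → container 2  [load 3800/3800]
5 containers opened.

5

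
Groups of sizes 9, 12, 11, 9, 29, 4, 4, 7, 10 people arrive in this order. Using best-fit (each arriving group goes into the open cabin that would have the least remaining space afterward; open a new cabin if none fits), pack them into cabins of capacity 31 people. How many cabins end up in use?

4

  9 → cabin 1 (new)  [load 9/31]
  12 → cabin 1  [load 21/31]
  11 → cabin 2 (new)  [load 11/31]
  9 → cabin 1  [load 30/31]
  29 → cabin 3 (new)  [load 29/31]
  4 → cabin 2  [load 15/31]
  4 → cabin 2  [load 19/31]
  7 → cabin 2  [load 26/31]
  10 → cabin 4 (new)  [load 10/31]
4 cabins opened.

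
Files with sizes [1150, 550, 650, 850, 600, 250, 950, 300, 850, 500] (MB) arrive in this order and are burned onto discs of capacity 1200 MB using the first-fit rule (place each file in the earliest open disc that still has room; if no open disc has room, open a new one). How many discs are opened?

  1150 → disc 1 (new)  [load 1150/1200]
  550 → disc 2 (new)  [load 550/1200]
  650 → disc 2  [load 1200/1200]
  850 → disc 3 (new)  [load 850/1200]
  600 → disc 4 (new)  [load 600/1200]
  250 → disc 3  [load 1100/1200]
  950 → disc 5 (new)  [load 950/1200]
  300 → disc 4  [load 900/1200]
  850 → disc 6 (new)  [load 850/1200]
  500 → disc 7 (new)  [load 500/1200]
7 discs opened.

7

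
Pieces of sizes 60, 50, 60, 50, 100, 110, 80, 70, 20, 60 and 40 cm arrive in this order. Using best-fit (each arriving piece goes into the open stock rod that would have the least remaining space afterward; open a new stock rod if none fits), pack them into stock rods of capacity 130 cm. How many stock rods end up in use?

  60 → stock rod 1 (new)  [load 60/130]
  50 → stock rod 1  [load 110/130]
  60 → stock rod 2 (new)  [load 60/130]
  50 → stock rod 2  [load 110/130]
  100 → stock rod 3 (new)  [load 100/130]
  110 → stock rod 4 (new)  [load 110/130]
  80 → stock rod 5 (new)  [load 80/130]
  70 → stock rod 6 (new)  [load 70/130]
  20 → stock rod 1  [load 130/130]
  60 → stock rod 6  [load 130/130]
  40 → stock rod 5  [load 120/130]
6 stock rods opened.

6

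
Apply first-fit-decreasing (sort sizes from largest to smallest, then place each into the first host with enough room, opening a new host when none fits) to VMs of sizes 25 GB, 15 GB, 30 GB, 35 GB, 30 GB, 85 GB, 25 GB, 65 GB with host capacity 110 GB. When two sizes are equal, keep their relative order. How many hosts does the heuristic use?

3

Sorted descending: 85, 65, 35, 30, 30, 25, 25, 15.
  85 → host 1 (new)  [load 85/110]
  65 → host 2 (new)  [load 65/110]
  35 → host 2  [load 100/110]
  30 → host 3 (new)  [load 30/110]
  30 → host 3  [load 60/110]
  25 → host 1  [load 110/110]
  25 → host 3  [load 85/110]
  15 → host 3  [load 100/110]
3 hosts opened.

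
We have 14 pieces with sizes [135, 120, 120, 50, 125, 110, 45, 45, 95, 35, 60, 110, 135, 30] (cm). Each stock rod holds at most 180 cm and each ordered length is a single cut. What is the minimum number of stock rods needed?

8

Total = 135 + 135 + 125 + 120 + 120 + 110 + 110 + 95 + 60 + 50 + 45 + 45 + 35 + 30 = 1215 cm.
Lower bound: ⌈1215/180⌉ = 7 stock rods.
Also, 8 pieces each exceed 90 cm, and no two of those can share a stock rod, so at least 8 stock rods are needed.
A packing using 8 stock rods:
  stock rod 1: 135 + 45 = 180
  stock rod 2: 135 + 45 = 180
  stock rod 3: 125 + 50 = 175
  stock rod 4: 120 + 60 = 180
  stock rod 5: 120 + 35 = 155
  stock rod 6: 110 + 30 = 140
  stock rod 7: 110 = 110
  stock rod 8: 95 = 95
This matches the lower bound, so 8 is optimal.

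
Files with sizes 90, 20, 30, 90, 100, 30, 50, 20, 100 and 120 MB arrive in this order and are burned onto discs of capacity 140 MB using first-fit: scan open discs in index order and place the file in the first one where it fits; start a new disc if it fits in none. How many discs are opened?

6

  90 → disc 1 (new)  [load 90/140]
  20 → disc 1  [load 110/140]
  30 → disc 1  [load 140/140]
  90 → disc 2 (new)  [load 90/140]
  100 → disc 3 (new)  [load 100/140]
  30 → disc 2  [load 120/140]
  50 → disc 4 (new)  [load 50/140]
  20 → disc 2  [load 140/140]
  100 → disc 5 (new)  [load 100/140]
  120 → disc 6 (new)  [load 120/140]
6 discs opened.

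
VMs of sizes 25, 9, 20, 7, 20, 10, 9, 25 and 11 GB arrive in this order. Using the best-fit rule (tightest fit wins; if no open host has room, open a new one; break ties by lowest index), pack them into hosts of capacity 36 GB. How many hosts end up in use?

4

  25 → host 1 (new)  [load 25/36]
  9 → host 1  [load 34/36]
  20 → host 2 (new)  [load 20/36]
  7 → host 2  [load 27/36]
  20 → host 3 (new)  [load 20/36]
  10 → host 3  [load 30/36]
  9 → host 2  [load 36/36]
  25 → host 4 (new)  [load 25/36]
  11 → host 4  [load 36/36]
4 hosts opened.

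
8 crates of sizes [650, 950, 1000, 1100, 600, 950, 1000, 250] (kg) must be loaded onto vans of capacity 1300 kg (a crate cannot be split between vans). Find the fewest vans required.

6

Total = 1100 + 1000 + 1000 + 950 + 950 + 650 + 600 + 250 = 6500 kg.
Lower bound: ⌈6500/1300⌉ = 5 vans.
A packing using 6 vans:
  van 1: 1100 = 1100
  van 2: 1000 + 250 = 1250
  van 3: 1000 = 1000
  van 4: 950 = 950
  van 5: 950 = 950
  van 6: 650 + 600 = 1250
No arrangement into 5 vans stays within capacity, so 6 is optimal.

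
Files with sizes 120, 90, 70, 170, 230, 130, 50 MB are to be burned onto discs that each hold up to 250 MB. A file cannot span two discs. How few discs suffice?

4

Total = 230 + 170 + 130 + 120 + 90 + 70 + 50 = 860 MB.
Lower bound: ⌈860/250⌉ = 4 discs.
A packing using 4 discs:
  disc 1: 230 = 230
  disc 2: 170 + 70 = 240
  disc 3: 130 + 120 = 250
  disc 4: 90 + 50 = 140
This matches the lower bound, so 4 is optimal.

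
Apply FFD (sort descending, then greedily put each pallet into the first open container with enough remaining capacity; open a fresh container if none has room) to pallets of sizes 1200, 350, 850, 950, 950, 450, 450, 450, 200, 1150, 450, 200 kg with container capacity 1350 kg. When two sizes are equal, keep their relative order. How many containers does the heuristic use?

Sorted descending: 1200, 1150, 950, 950, 850, 450, 450, 450, 450, 350, 200, 200.
  1200 → container 1 (new)  [load 1200/1350]
  1150 → container 2 (new)  [load 1150/1350]
  950 → container 3 (new)  [load 950/1350]
  950 → container 4 (new)  [load 950/1350]
  850 → container 5 (new)  [load 850/1350]
  450 → container 5  [load 1300/1350]
  450 → container 6 (new)  [load 450/1350]
  450 → container 6  [load 900/1350]
  450 → container 6  [load 1350/1350]
  350 → container 3  [load 1300/1350]
  200 → container 2  [load 1350/1350]
  200 → container 4  [load 1150/1350]
6 containers opened.

6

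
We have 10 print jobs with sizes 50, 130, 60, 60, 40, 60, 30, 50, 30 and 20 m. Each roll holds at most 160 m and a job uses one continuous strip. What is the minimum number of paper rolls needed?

Total = 130 + 60 + 60 + 60 + 50 + 50 + 40 + 30 + 30 + 20 = 530 m.
Lower bound: ⌈530/160⌉ = 4 paper rolls.
A packing using 4 paper rolls:
  roll 1: 130 + 30 = 160
  roll 2: 60 + 60 + 40 = 160
  roll 3: 60 + 50 + 50 = 160
  roll 4: 30 + 20 = 50
This matches the lower bound, so 4 is optimal.

4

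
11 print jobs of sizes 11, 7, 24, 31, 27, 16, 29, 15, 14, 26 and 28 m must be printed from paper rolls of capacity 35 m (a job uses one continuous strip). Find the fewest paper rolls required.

Total = 31 + 29 + 28 + 27 + 26 + 24 + 16 + 15 + 14 + 11 + 7 = 228 m.
Lower bound: ⌈228/35⌉ = 7 paper rolls.
A packing using 8 paper rolls:
  roll 1: 31 = 31
  roll 2: 29 = 29
  roll 3: 28 + 7 = 35
  roll 4: 27 = 27
  roll 5: 26 = 26
  roll 6: 24 + 11 = 35
  roll 7: 16 + 15 = 31
  roll 8: 14 = 14
No arrangement into 7 paper rolls stays within capacity, so 8 is optimal.

8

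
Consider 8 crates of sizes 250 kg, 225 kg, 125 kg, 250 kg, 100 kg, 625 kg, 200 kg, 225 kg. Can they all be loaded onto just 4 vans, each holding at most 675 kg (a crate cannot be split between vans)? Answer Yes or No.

A valid assignment using 4 vans:
  van 1: 625 = 625
  van 2: 250 + 250 + 125 = 625
  van 3: 225 + 225 + 200 = 650
  van 4: 100 = 100
Every load is within 675 kg, so 4 vans suffice.

Yes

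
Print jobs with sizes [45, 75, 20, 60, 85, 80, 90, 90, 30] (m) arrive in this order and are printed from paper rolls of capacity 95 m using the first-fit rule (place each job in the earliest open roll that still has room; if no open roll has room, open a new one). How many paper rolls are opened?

  45 → roll 1 (new)  [load 45/95]
  75 → roll 2 (new)  [load 75/95]
  20 → roll 1  [load 65/95]
  60 → roll 3 (new)  [load 60/95]
  85 → roll 4 (new)  [load 85/95]
  80 → roll 5 (new)  [load 80/95]
  90 → roll 6 (new)  [load 90/95]
  90 → roll 7 (new)  [load 90/95]
  30 → roll 1  [load 95/95]
7 paper rolls opened.

7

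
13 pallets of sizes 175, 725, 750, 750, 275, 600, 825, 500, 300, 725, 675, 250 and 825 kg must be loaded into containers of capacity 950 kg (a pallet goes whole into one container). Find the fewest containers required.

9

Total = 825 + 825 + 750 + 750 + 725 + 725 + 675 + 600 + 500 + 300 + 275 + 250 + 175 = 7375 kg.
Lower bound: ⌈7375/950⌉ = 8 containers.
Also, 9 pallets each exceed 475 kg, and no two of those can share a container, so at least 9 containers are needed.
A packing using 9 containers:
  container 1: 825 = 825
  container 2: 825 = 825
  container 3: 750 + 175 = 925
  container 4: 750 = 750
  container 5: 725 = 725
  container 6: 725 = 725
  container 7: 675 + 275 = 950
  container 8: 600 + 300 = 900
  container 9: 500 + 250 = 750
This matches the lower bound, so 9 is optimal.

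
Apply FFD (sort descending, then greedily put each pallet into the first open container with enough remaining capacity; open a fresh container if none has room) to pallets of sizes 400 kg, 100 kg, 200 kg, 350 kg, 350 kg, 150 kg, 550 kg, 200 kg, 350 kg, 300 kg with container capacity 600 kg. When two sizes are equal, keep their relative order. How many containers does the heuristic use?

6

Sorted descending: 550, 400, 350, 350, 350, 300, 200, 200, 150, 100.
  550 → container 1 (new)  [load 550/600]
  400 → container 2 (new)  [load 400/600]
  350 → container 3 (new)  [load 350/600]
  350 → container 4 (new)  [load 350/600]
  350 → container 5 (new)  [load 350/600]
  300 → container 6 (new)  [load 300/600]
  200 → container 2  [load 600/600]
  200 → container 3  [load 550/600]
  150 → container 4  [load 500/600]
  100 → container 4  [load 600/600]
6 containers opened.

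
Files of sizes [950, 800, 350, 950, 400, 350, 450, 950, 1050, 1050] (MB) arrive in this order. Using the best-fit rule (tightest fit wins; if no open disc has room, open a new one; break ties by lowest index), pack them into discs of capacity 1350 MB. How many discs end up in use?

7

  950 → disc 1 (new)  [load 950/1350]
  800 → disc 2 (new)  [load 800/1350]
  350 → disc 1  [load 1300/1350]
  950 → disc 3 (new)  [load 950/1350]
  400 → disc 3  [load 1350/1350]
  350 → disc 2  [load 1150/1350]
  450 → disc 4 (new)  [load 450/1350]
  950 → disc 5 (new)  [load 950/1350]
  1050 → disc 6 (new)  [load 1050/1350]
  1050 → disc 7 (new)  [load 1050/1350]
7 discs opened.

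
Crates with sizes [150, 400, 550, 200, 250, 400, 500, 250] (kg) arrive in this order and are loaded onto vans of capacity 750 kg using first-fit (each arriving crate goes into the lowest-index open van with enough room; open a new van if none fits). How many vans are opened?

4

  150 → van 1 (new)  [load 150/750]
  400 → van 1  [load 550/750]
  550 → van 2 (new)  [load 550/750]
  200 → van 1  [load 750/750]
  250 → van 3 (new)  [load 250/750]
  400 → van 3  [load 650/750]
  500 → van 4 (new)  [load 500/750]
  250 → van 4  [load 750/750]
4 vans opened.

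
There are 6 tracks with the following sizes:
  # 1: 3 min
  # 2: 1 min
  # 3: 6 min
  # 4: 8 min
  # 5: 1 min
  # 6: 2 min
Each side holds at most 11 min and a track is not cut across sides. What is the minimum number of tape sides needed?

2

Total = 8 + 6 + 3 + 2 + 1 + 1 = 21 min.
Lower bound: ⌈21/11⌉ = 2 tape sides.
A packing using 2 tape sides:
  side 1: 8 + 3 = 11
  side 2: 6 + 2 + 1 + 1 = 10
This matches the lower bound, so 2 is optimal.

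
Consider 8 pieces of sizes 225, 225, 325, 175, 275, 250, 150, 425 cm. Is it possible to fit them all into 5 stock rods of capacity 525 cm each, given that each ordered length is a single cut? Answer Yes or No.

A valid assignment using 5 stock rods:
  stock rod 1: 425 = 425
  stock rod 2: 325 + 175 = 500
  stock rod 3: 275 + 250 = 525
  stock rod 4: 225 + 225 = 450
  stock rod 5: 150 = 150
Every load is within 525 cm, so 5 stock rods suffice.

Yes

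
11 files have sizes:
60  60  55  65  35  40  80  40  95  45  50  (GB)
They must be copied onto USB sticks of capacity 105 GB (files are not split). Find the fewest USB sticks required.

7

Total = 95 + 80 + 65 + 60 + 60 + 55 + 50 + 45 + 40 + 40 + 35 = 625 GB.
Lower bound: ⌈625/105⌉ = 6 USB sticks.
A packing using 7 USB sticks:
  USB stick 1: 95 = 95
  USB stick 2: 80 = 80
  USB stick 3: 65 + 40 = 105
  USB stick 4: 60 + 45 = 105
  USB stick 5: 60 + 40 = 100
  USB stick 6: 55 + 50 = 105
  USB stick 7: 35 = 35
No arrangement into 6 USB sticks stays within capacity, so 7 is optimal.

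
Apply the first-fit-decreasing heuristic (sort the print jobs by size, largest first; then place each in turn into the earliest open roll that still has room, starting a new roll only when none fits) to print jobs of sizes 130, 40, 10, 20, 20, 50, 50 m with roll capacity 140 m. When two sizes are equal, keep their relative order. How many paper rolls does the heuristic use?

3

Sorted descending: 130, 50, 50, 40, 20, 20, 10.
  130 → roll 1 (new)  [load 130/140]
  50 → roll 2 (new)  [load 50/140]
  50 → roll 2  [load 100/140]
  40 → roll 2  [load 140/140]
  20 → roll 3 (new)  [load 20/140]
  20 → roll 3  [load 40/140]
  10 → roll 1  [load 140/140]
3 paper rolls opened.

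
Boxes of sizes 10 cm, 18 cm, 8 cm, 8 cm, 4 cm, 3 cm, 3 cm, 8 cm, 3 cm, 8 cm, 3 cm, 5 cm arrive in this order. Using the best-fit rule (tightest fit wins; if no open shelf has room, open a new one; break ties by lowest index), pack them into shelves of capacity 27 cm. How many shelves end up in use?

4

  10 → shelf 1 (new)  [load 10/27]
  18 → shelf 2 (new)  [load 18/27]
  8 → shelf 2  [load 26/27]
  8 → shelf 1  [load 18/27]
  4 → shelf 1  [load 22/27]
  3 → shelf 1  [load 25/27]
  3 → shelf 3 (new)  [load 3/27]
  8 → shelf 3  [load 11/27]
  3 → shelf 3  [load 14/27]
  8 → shelf 3  [load 22/27]
  3 → shelf 3  [load 25/27]
  5 → shelf 4 (new)  [load 5/27]
4 shelves opened.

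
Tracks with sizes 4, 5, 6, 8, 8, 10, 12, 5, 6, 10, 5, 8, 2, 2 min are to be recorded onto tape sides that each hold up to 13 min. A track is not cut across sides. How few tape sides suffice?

8

Total = 12 + 10 + 10 + 8 + 8 + 8 + 6 + 6 + 5 + 5 + 5 + 4 + 2 + 2 = 91 min.
Lower bound: ⌈91/13⌉ = 7 tape sides.
A packing using 8 tape sides:
  side 1: 12 = 12
  side 2: 10 + 2 = 12
  side 3: 10 + 2 = 12
  side 4: 8 + 5 = 13
  side 5: 8 + 5 = 13
  side 6: 8 + 5 = 13
  side 7: 6 + 6 = 12
  side 8: 4 = 4
No arrangement into 7 tape sides stays within capacity, so 8 is optimal.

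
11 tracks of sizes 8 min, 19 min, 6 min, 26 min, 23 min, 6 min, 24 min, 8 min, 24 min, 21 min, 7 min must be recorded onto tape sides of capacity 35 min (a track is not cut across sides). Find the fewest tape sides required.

6

Total = 26 + 24 + 24 + 23 + 21 + 19 + 8 + 8 + 7 + 6 + 6 = 172 min.
Lower bound: ⌈172/35⌉ = 5 tape sides.
Also, 6 tracks each exceed 35/2 min, and no two of those can share a side, so at least 6 tape sides are needed.
A packing using 6 tape sides:
  side 1: 26 + 8 = 34
  side 2: 24 + 8 = 32
  side 3: 24 + 7 = 31
  side 4: 23 + 6 + 6 = 35
  side 5: 21 = 21
  side 6: 19 = 19
This matches the lower bound, so 6 is optimal.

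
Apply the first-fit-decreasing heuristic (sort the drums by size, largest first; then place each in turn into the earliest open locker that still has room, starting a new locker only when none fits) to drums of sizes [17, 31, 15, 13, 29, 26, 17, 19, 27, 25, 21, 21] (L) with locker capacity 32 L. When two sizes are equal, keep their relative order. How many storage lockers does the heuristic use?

Sorted descending: 31, 29, 27, 26, 25, 21, 21, 19, 17, 17, 15, 13.
  31 → locker 1 (new)  [load 31/32]
  29 → locker 2 (new)  [load 29/32]
  27 → locker 3 (new)  [load 27/32]
  26 → locker 4 (new)  [load 26/32]
  25 → locker 5 (new)  [load 25/32]
  21 → locker 6 (new)  [load 21/32]
  21 → locker 7 (new)  [load 21/32]
  19 → locker 8 (new)  [load 19/32]
  17 → locker 9 (new)  [load 17/32]
  17 → locker 10 (new)  [load 17/32]
  15 → locker 9  [load 32/32]
  13 → locker 8  [load 32/32]
10 storage lockers opened.

10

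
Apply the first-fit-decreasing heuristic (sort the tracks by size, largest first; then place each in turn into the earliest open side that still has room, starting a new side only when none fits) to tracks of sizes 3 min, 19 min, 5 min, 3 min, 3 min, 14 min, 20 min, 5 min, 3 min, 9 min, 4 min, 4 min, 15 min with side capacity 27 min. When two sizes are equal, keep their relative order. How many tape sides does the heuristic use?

5

Sorted descending: 20, 19, 15, 14, 9, 5, 5, 4, 4, 3, 3, 3, 3.
  20 → side 1 (new)  [load 20/27]
  19 → side 2 (new)  [load 19/27]
  15 → side 3 (new)  [load 15/27]
  14 → side 4 (new)  [load 14/27]
  9 → side 3  [load 24/27]
  5 → side 1  [load 25/27]
  5 → side 2  [load 24/27]
  4 → side 4  [load 18/27]
  4 → side 4  [load 22/27]
  3 → side 2  [load 27/27]
  3 → side 3  [load 27/27]
  3 → side 4  [load 25/27]
  3 → side 5 (new)  [load 3/27]
5 tape sides opened.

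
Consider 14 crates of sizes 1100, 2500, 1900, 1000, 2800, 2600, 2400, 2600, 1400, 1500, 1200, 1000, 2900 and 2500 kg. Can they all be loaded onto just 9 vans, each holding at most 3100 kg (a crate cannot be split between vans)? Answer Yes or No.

No

Total = 27400 kg; ⌈27400/3100⌉ = 9.
The bound of 9 does not rule out 9, but exhaustive search shows no assignment into 9 vans of capacity 3100 kg exists — the minimum is 10.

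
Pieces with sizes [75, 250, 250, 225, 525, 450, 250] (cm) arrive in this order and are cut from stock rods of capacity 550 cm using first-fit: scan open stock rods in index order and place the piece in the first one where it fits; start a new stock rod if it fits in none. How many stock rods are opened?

  75 → stock rod 1 (new)  [load 75/550]
  250 → stock rod 1  [load 325/550]
  250 → stock rod 2 (new)  [load 250/550]
  225 → stock rod 1  [load 550/550]
  525 → stock rod 3 (new)  [load 525/550]
  450 → stock rod 4 (new)  [load 450/550]
  250 → stock rod 2  [load 500/550]
4 stock rods opened.

4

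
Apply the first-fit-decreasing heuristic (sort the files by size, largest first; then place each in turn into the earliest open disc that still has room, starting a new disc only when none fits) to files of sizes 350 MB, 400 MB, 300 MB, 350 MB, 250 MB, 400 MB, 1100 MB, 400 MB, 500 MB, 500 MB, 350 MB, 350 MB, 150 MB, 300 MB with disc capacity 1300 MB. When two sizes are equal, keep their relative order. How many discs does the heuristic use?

5

Sorted descending: 1100, 500, 500, 400, 400, 400, 350, 350, 350, 350, 300, 300, 250, 150.
  1100 → disc 1 (new)  [load 1100/1300]
  500 → disc 2 (new)  [load 500/1300]
  500 → disc 2  [load 1000/1300]
  400 → disc 3 (new)  [load 400/1300]
  400 → disc 3  [load 800/1300]
  400 → disc 3  [load 1200/1300]
  350 → disc 4 (new)  [load 350/1300]
  350 → disc 4  [load 700/1300]
  350 → disc 4  [load 1050/1300]
  350 → disc 5 (new)  [load 350/1300]
  300 → disc 2  [load 1300/1300]
  300 → disc 5  [load 650/1300]
  250 → disc 4  [load 1300/1300]
  150 → disc 1  [load 1250/1300]
5 discs opened.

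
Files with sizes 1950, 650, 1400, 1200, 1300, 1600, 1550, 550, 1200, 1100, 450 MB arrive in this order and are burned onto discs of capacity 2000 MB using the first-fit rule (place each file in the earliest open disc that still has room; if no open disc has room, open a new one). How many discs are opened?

  1950 → disc 1 (new)  [load 1950/2000]
  650 → disc 2 (new)  [load 650/2000]
  1400 → disc 3 (new)  [load 1400/2000]
  1200 → disc 2  [load 1850/2000]
  1300 → disc 4 (new)  [load 1300/2000]
  1600 → disc 5 (new)  [load 1600/2000]
  1550 → disc 6 (new)  [load 1550/2000]
  550 → disc 3  [load 1950/2000]
  1200 → disc 7 (new)  [load 1200/2000]
  1100 → disc 8 (new)  [load 1100/2000]
  450 → disc 4  [load 1750/2000]
8 discs opened.

8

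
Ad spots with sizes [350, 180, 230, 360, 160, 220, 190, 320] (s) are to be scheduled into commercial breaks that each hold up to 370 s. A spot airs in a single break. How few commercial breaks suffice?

7

Total = 360 + 350 + 320 + 230 + 220 + 190 + 180 + 160 = 2010 s.
Lower bound: ⌈2010/370⌉ = 6 commercial breaks.
A packing using 7 commercial breaks:
  break 1: 360 = 360
  break 2: 350 = 350
  break 3: 320 = 320
  break 4: 230 = 230
  break 5: 220 = 220
  break 6: 190 + 180 = 370
  break 7: 160 = 160
No arrangement into 6 commercial breaks stays within capacity, so 7 is optimal.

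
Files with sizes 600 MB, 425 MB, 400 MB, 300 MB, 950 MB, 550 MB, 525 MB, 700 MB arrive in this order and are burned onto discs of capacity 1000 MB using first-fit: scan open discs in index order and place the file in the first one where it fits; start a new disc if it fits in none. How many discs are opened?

6

  600 → disc 1 (new)  [load 600/1000]
  425 → disc 2 (new)  [load 425/1000]
  400 → disc 1  [load 1000/1000]
  300 → disc 2  [load 725/1000]
  950 → disc 3 (new)  [load 950/1000]
  550 → disc 4 (new)  [load 550/1000]
  525 → disc 5 (new)  [load 525/1000]
  700 → disc 6 (new)  [load 700/1000]
6 discs opened.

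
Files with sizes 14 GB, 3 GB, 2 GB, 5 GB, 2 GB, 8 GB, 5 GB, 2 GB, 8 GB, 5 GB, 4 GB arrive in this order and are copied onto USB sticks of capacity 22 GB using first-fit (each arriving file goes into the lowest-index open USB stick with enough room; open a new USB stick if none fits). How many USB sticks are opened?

3

  14 → USB stick 1 (new)  [load 14/22]
  3 → USB stick 1  [load 17/22]
  2 → USB stick 1  [load 19/22]
  5 → USB stick 2 (new)  [load 5/22]
  2 → USB stick 1  [load 21/22]
  8 → USB stick 2  [load 13/22]
  5 → USB stick 2  [load 18/22]
  2 → USB stick 2  [load 20/22]
  8 → USB stick 3 (new)  [load 8/22]
  5 → USB stick 3  [load 13/22]
  4 → USB stick 3  [load 17/22]
3 USB sticks opened.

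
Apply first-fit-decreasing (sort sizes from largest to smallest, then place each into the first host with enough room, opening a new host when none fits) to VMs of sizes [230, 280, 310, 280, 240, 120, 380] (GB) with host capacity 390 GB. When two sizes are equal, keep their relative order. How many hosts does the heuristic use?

6

Sorted descending: 380, 310, 280, 280, 240, 230, 120.
  380 → host 1 (new)  [load 380/390]
  310 → host 2 (new)  [load 310/390]
  280 → host 3 (new)  [load 280/390]
  280 → host 4 (new)  [load 280/390]
  240 → host 5 (new)  [load 240/390]
  230 → host 6 (new)  [load 230/390]
  120 → host 5  [load 360/390]
6 hosts opened.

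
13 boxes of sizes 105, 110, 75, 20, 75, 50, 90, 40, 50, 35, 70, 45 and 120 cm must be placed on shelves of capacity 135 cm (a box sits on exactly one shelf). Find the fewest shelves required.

Total = 120 + 110 + 105 + 90 + 75 + 75 + 70 + 50 + 50 + 45 + 40 + 35 + 20 = 885 cm.
Lower bound: ⌈885/135⌉ = 7 shelves.
A packing using 8 shelves:
  shelf 1: 120 = 120
  shelf 2: 110 + 20 = 130
  shelf 3: 105 = 105
  shelf 4: 90 + 45 = 135
  shelf 5: 75 + 50 = 125
  shelf 6: 75 + 50 = 125
  shelf 7: 70 + 40 = 110
  shelf 8: 35 = 35
No arrangement into 7 shelves stays within capacity, so 8 is optimal.

8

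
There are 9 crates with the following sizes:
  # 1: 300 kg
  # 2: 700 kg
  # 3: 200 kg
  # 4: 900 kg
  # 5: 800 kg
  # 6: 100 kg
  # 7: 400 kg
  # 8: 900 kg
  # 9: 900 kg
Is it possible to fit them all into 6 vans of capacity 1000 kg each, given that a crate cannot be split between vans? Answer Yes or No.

A valid assignment using 6 vans:
  van 1: 900 + 100 = 1000
  van 2: 900 = 900
  van 3: 900 = 900
  van 4: 800 + 200 = 1000
  van 5: 700 + 300 = 1000
  van 6: 400 = 400
Every load is within 1000 kg, so 6 vans suffice.

Yes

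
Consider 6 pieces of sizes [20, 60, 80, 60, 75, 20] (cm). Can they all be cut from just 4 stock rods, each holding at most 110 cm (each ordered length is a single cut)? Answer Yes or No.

A valid assignment using 4 stock rods:
  stock rod 1: 80 + 20 = 100
  stock rod 2: 75 + 20 = 95
  stock rod 3: 60 = 60
  stock rod 4: 60 = 60
Every load is within 110 cm, so 4 stock rods suffice.

Yes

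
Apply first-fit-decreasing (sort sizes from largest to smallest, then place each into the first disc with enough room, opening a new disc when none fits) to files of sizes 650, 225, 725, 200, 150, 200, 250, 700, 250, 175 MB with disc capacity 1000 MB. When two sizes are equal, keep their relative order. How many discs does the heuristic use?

Sorted descending: 725, 700, 650, 250, 250, 225, 200, 200, 175, 150.
  725 → disc 1 (new)  [load 725/1000]
  700 → disc 2 (new)  [load 700/1000]
  650 → disc 3 (new)  [load 650/1000]
  250 → disc 1  [load 975/1000]
  250 → disc 2  [load 950/1000]
  225 → disc 3  [load 875/1000]
  200 → disc 4 (new)  [load 200/1000]
  200 → disc 4  [load 400/1000]
  175 → disc 4  [load 575/1000]
  150 → disc 4  [load 725/1000]
4 discs opened.

4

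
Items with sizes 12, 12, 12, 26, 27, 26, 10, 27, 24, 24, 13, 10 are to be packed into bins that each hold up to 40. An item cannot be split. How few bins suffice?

6

Total = 27 + 27 + 26 + 26 + 24 + 24 + 13 + 12 + 12 + 12 + 10 + 10 = 223.
Lower bound: ⌈223/40⌉ = 6 bins.
A packing using 6 bins:
  bin 1: 27 + 13 = 40
  bin 2: 27 + 12 = 39
  bin 3: 26 + 12 = 38
  bin 4: 26 + 12 = 38
  bin 5: 24 + 10 = 34
  bin 6: 24 + 10 = 34
This matches the lower bound, so 6 is optimal.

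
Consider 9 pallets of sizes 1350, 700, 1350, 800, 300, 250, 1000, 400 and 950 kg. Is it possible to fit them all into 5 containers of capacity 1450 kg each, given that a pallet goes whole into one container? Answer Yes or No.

No

Total = 7100 kg; ⌈7100/1450⌉ = 5.
The bound of 5 does not rule out 5, but exhaustive search shows no assignment into 5 containers of capacity 1450 kg exists — the minimum is 6.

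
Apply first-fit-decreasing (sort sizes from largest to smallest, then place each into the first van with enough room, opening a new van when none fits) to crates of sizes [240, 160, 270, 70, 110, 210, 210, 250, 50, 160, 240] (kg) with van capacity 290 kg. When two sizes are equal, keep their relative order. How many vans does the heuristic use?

Sorted descending: 270, 250, 240, 240, 210, 210, 160, 160, 110, 70, 50.
  270 → van 1 (new)  [load 270/290]
  250 → van 2 (new)  [load 250/290]
  240 → van 3 (new)  [load 240/290]
  240 → van 4 (new)  [load 240/290]
  210 → van 5 (new)  [load 210/290]
  210 → van 6 (new)  [load 210/290]
  160 → van 7 (new)  [load 160/290]
  160 → van 8 (new)  [load 160/290]
  110 → van 7  [load 270/290]
  70 → van 5  [load 280/290]
  50 → van 3  [load 290/290]
8 vans opened.

8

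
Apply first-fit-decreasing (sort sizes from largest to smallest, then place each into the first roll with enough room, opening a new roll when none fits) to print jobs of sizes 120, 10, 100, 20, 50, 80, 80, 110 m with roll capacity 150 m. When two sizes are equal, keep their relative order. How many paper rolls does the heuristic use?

5

Sorted descending: 120, 110, 100, 80, 80, 50, 20, 10.
  120 → roll 1 (new)  [load 120/150]
  110 → roll 2 (new)  [load 110/150]
  100 → roll 3 (new)  [load 100/150]
  80 → roll 4 (new)  [load 80/150]
  80 → roll 5 (new)  [load 80/150]
  50 → roll 3  [load 150/150]
  20 → roll 1  [load 140/150]
  10 → roll 1  [load 150/150]
5 paper rolls opened.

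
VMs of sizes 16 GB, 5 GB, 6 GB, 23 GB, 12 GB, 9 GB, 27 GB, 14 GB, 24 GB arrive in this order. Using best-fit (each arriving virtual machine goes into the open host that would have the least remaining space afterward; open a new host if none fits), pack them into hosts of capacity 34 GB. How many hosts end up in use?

5

  16 → host 1 (new)  [load 16/34]
  5 → host 1  [load 21/34]
  6 → host 1  [load 27/34]
  23 → host 2 (new)  [load 23/34]
  12 → host 3 (new)  [load 12/34]
  9 → host 2  [load 32/34]
  27 → host 4 (new)  [load 27/34]
  14 → host 3  [load 26/34]
  24 → host 5 (new)  [load 24/34]
5 hosts opened.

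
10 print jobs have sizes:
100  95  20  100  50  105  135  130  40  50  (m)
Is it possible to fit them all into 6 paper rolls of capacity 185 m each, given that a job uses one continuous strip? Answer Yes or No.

Yes

A valid assignment using 6 paper rolls:
  roll 1: 135 + 50 = 185
  roll 2: 130 + 50 = 180
  roll 3: 105 + 40 + 20 = 165
  roll 4: 100 = 100
  roll 5: 100 = 100
  roll 6: 95 = 95
Every load is within 185 m, so 6 paper rolls suffice.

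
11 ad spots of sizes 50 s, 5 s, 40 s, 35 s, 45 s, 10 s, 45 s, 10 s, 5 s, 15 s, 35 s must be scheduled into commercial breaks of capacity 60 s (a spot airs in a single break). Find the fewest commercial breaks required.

6

Total = 50 + 45 + 45 + 40 + 35 + 35 + 15 + 10 + 10 + 5 + 5 = 295 s.
Lower bound: ⌈295/60⌉ = 5 commercial breaks.
Also, 6 ad spots each exceed 30 s, and no two of those can share a break, so at least 6 commercial breaks are needed.
A packing using 6 commercial breaks:
  break 1: 50 + 10 = 60
  break 2: 45 + 15 = 60
  break 3: 45 + 10 + 5 = 60
  break 4: 40 + 5 = 45
  break 5: 35 = 35
  break 6: 35 = 35
This matches the lower bound, so 6 is optimal.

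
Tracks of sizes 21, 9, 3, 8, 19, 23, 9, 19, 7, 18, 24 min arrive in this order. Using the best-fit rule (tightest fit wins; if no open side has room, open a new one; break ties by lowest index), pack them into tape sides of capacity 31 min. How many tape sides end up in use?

  21 → side 1 (new)  [load 21/31]
  9 → side 1  [load 30/31]
  3 → side 2 (new)  [load 3/31]
  8 → side 2  [load 11/31]
  19 → side 2  [load 30/31]
  23 → side 3 (new)  [load 23/31]
  9 → side 4 (new)  [load 9/31]
  19 → side 4  [load 28/31]
  7 → side 3  [load 30/31]
  18 → side 5 (new)  [load 18/31]
  24 → side 6 (new)  [load 24/31]
6 tape sides opened.

6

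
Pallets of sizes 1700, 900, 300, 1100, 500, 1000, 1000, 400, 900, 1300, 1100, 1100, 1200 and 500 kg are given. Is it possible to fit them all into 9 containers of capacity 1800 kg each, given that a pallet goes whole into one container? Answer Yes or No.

Yes

A valid assignment using 9 containers:
  container 1: 1700 = 1700
  container 2: 1300 + 500 = 1800
  container 3: 1200 + 500 = 1700
  container 4: 1100 + 400 + 300 = 1800
  container 5: 1100 = 1100
  container 6: 1100 = 1100
  container 7: 1000 = 1000
  container 8: 1000 = 1000
  container 9: 900 + 900 = 1800
Every load is within 1800 kg, so 9 containers suffice.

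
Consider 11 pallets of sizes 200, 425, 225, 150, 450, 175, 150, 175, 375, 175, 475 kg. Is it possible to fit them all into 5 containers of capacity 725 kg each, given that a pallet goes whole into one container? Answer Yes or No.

Yes

A valid assignment using 5 containers:
  container 1: 475 + 225 = 700
  container 2: 450 + 200 = 650
  container 3: 425 + 175 = 600
  container 4: 375 + 175 + 175 = 725
  container 5: 150 + 150 = 300
Every load is within 725 kg, so 5 containers suffice.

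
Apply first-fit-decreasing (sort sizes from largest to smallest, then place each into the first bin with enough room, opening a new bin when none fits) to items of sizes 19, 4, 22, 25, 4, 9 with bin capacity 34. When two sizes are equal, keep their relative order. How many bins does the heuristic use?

3

Sorted descending: 25, 22, 19, 9, 4, 4.
  25 → bin 1 (new)  [load 25/34]
  22 → bin 2 (new)  [load 22/34]
  19 → bin 3 (new)  [load 19/34]
  9 → bin 1  [load 34/34]
  4 → bin 2  [load 26/34]
  4 → bin 2  [load 30/34]
3 bins opened.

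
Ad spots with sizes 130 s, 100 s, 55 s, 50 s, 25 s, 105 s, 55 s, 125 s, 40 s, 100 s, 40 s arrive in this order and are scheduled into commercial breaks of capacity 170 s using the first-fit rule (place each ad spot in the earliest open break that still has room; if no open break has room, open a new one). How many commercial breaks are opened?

  130 → break 1 (new)  [load 130/170]
  100 → break 2 (new)  [load 100/170]
  55 → break 2  [load 155/170]
  50 → break 3 (new)  [load 50/170]
  25 → break 1  [load 155/170]
  105 → break 3  [load 155/170]
  55 → break 4 (new)  [load 55/170]
  125 → break 5 (new)  [load 125/170]
  40 → break 4  [load 95/170]
  100 → break 6 (new)  [load 100/170]
  40 → break 4  [load 135/170]
6 commercial breaks opened.

6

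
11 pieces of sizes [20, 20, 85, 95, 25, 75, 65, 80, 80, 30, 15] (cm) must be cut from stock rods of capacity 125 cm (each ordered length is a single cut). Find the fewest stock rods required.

Total = 95 + 85 + 80 + 80 + 75 + 65 + 30 + 25 + 20 + 20 + 15 = 590 cm.
Lower bound: ⌈590/125⌉ = 5 stock rods.
Also, 6 pieces each exceed 125/2 cm, and no two of those can share a stock rod, so at least 6 stock rods are needed.
A packing using 6 stock rods:
  stock rod 1: 95 + 30 = 125
  stock rod 2: 85 + 25 + 15 = 125
  stock rod 3: 80 + 20 + 20 = 120
  stock rod 4: 80 = 80
  stock rod 5: 75 = 75
  stock rod 6: 65 = 65
This matches the lower bound, so 6 is optimal.

6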